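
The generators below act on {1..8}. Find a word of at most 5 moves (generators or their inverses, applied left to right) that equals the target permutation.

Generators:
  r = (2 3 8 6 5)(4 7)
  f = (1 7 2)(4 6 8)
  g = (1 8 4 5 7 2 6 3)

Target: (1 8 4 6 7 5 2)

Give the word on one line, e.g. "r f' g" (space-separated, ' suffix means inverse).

  after g': (1 3 6 2 7 5 4 8)
  after f': (1 3 4 6 7 5 8 2)
  after g: (2 8 6)(3 5 4)
  after r': (2 3 6 5 7 4)
  after g: (1 8 4 6 7 5 2)

g' f' g r' g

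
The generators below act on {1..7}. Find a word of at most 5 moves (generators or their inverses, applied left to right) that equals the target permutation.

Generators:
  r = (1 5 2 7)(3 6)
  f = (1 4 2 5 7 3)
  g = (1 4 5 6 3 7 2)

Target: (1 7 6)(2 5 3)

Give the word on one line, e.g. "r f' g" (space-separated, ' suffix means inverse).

  after f': (1 3 7 5 2 4)
  after g': (1 6 5 7 4 2)
  after f: (1 6 7 2 4 5 3)
  after r': (1 3 7 5 6 2 4)
  after g: (1 7 6)(2 5 3)

f' g' f r' g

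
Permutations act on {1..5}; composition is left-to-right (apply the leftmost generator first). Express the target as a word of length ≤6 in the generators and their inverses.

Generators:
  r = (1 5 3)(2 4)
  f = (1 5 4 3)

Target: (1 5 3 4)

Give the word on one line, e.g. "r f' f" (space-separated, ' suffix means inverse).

r r f r' r'

  after r: (1 5 3)(2 4)
  after r: (1 3 5)
  after f: (3 4)
  after r': (1 3 2 4 5)
  after r': (1 5 3 4)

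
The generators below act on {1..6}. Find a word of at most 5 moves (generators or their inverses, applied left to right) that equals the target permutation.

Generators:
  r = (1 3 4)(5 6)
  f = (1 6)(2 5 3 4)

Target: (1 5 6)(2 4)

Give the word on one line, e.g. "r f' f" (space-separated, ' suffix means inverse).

r' f' f' r' r'

  after r': (1 4 3)(5 6)
  after f': (1 3 6 2 4 5)
  after f': (1 5 6 4 2 3)
  after r': (1 6 3 4 2)
  after r': (1 5 6)(2 4)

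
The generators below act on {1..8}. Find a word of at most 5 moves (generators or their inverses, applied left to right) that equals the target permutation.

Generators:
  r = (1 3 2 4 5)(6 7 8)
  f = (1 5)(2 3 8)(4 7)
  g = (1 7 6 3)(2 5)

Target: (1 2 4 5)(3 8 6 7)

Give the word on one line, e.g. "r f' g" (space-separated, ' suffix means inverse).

  after r: (1 3 2 4 5)(6 7 8)
  after f: (1 8 6 4)(2 7)
  after f: (1 2 4 5)(3 8 6 7)

r f f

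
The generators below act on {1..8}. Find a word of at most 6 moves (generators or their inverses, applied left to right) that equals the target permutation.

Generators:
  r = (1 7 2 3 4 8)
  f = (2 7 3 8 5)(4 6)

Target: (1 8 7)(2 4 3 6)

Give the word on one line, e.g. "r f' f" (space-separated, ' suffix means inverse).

  after r: (1 7 2 3 4 8)
  after f: (1 3 6 4 5 2 8)
  after r': (1 2 4 5 7)(3 6)
  after f': (1 5 2 6 7)(3 4 8)
  after f': (1 8 7)(2 4 3 6)

r f r' f' f'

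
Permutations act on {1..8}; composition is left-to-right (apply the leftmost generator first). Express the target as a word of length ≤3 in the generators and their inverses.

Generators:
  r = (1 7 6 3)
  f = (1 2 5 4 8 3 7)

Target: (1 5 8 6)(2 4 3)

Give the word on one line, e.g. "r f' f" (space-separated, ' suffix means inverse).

f r' f

  after f: (1 2 5 4 8 3 7)
  after r': (1 2 5 4 8 6 7 3)
  after f: (1 5 8 6)(2 4 3)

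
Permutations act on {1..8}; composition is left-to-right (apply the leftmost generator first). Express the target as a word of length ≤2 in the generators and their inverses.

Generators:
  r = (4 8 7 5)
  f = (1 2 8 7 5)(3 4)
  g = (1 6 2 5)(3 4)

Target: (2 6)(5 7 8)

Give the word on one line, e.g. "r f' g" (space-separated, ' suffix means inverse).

  after f': (1 5 7 8 2)(3 4)
  after g: (2 6)(5 7 8)

f' g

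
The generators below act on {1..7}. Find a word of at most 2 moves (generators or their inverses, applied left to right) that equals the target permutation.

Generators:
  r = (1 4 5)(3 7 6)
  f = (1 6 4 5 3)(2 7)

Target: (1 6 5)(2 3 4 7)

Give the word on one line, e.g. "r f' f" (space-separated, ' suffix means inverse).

f' r'

  after f': (1 3 5 4 6)(2 7)
  after r': (1 6 5)(2 3 4 7)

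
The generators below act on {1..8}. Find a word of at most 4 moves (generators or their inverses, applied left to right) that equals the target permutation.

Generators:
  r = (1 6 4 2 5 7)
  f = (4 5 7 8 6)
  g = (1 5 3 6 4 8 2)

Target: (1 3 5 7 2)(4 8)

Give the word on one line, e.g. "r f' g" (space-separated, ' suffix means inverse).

  after r: (1 6 4 2 5 7)
  after g': (1 3 5 7 2)(4 8)

r g'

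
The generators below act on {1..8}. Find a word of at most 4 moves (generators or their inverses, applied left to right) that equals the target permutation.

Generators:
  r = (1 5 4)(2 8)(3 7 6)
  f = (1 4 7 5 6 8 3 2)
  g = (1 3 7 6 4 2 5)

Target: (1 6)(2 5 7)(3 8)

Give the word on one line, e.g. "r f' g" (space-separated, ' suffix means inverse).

  after g': (1 5 2 4 6 7 3)
  after f': (1 7 8 6 4 5 3 2)
  after r: (1 6)(2 5 7)(3 8)

g' f' r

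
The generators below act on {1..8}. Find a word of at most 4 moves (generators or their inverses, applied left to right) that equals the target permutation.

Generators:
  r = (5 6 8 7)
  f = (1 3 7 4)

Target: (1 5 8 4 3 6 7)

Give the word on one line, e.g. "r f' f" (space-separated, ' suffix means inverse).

f r f r

  after f: (1 3 7 4)
  after r: (1 3 5 6 8 7 4)
  after f: (1 7)(3 5 6 8 4)
  after r: (1 5 8 4 3 6 7)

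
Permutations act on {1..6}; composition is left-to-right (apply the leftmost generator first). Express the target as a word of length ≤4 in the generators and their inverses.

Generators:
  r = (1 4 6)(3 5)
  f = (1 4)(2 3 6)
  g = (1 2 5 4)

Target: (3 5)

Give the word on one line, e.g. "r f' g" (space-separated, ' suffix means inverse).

  after r': (1 6 4)(3 5)
  after r': (1 4 6)
  after r': (3 5)

r' r' r'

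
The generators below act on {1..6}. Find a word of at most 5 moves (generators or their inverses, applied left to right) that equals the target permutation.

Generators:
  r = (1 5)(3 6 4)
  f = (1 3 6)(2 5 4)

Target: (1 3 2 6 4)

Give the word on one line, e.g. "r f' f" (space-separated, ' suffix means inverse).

r f r' f f

  after r: (1 5)(3 6 4)
  after f: (1 4 6 2 5 3)
  after r': (1 6 2)(3 5 4)
  after f: (2 3 4 6 5)
  after f: (1 3 2 6 4)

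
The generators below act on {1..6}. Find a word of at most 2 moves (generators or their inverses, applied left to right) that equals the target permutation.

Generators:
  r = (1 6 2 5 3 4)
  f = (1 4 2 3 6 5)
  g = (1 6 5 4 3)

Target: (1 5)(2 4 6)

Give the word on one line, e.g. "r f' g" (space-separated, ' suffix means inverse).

r g

  after r: (1 6 2 5 3 4)
  after g: (1 5)(2 4 6)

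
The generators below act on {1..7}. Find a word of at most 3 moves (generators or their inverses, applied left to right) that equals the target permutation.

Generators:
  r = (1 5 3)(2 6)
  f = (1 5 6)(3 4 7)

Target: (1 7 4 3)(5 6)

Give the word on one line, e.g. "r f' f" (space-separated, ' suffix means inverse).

r r f'

  after r: (1 5 3)(2 6)
  after r: (1 3 5)
  after f': (1 7 4 3)(5 6)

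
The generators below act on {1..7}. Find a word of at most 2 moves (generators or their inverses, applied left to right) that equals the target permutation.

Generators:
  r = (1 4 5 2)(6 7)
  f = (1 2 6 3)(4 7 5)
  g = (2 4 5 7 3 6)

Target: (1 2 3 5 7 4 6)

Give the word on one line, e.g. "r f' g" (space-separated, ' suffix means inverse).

  after g': (2 6 3 7 5 4)
  after f: (1 2 3 5 7 4 6)

g' f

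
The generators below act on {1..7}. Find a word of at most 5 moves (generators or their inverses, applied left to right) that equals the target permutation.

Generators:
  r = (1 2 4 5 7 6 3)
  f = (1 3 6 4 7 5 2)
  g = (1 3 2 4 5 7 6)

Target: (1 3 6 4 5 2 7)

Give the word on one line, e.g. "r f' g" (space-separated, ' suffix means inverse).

  after f': (1 2 5 7 4 6 3)
  after r': (2 4 7)
  after f: (1 3 6 4 5 2 7)

f' r' f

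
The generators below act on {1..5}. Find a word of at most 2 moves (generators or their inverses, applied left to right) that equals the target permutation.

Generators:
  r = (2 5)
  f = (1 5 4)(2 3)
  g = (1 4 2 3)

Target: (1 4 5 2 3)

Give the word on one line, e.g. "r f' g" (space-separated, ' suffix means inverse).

g r'

  after g: (1 4 2 3)
  after r': (1 4 5 2 3)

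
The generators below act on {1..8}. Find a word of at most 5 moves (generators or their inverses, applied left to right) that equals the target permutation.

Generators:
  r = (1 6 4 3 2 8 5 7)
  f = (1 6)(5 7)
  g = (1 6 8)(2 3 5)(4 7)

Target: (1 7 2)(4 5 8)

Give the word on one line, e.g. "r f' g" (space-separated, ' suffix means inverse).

f' r f' g

  after f': (1 6)(5 7)
  after r: (1 4 3 2 8 5)
  after f': (1 4 3 2 8 7 5 6)
  after g: (1 7 2)(4 5 8)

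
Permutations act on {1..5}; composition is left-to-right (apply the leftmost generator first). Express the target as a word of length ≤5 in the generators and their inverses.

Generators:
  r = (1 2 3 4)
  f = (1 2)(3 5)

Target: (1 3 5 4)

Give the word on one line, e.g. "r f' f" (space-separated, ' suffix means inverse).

  after f': (1 2)(3 5)
  after r': (2 4 3 5)
  after r': (1 4 2 3 5)
  after r': (1 3 5 4)

f' r' r' r'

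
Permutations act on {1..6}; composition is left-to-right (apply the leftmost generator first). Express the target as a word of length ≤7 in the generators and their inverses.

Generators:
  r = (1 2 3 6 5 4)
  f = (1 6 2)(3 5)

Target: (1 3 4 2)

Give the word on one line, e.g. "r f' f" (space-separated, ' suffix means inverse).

  after r: (1 2 3 6 5 4)
  after f': (1 6 3)(2 5 4)
  after r': (1 3 4)(2 6)
  after f: (1 5 3 4 6)
  after f: (1 3 4 2)

r f' r' f f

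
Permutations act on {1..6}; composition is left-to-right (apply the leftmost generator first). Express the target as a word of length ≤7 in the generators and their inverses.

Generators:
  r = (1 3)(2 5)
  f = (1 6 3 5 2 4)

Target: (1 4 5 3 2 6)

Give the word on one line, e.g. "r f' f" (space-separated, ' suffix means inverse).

f r f r f'

  after f: (1 6 3 5 2 4)
  after r: (1 6)(2 4 3)
  after f: (1 3 4 5 2)
  after r: (2 3 4)
  after f': (1 4 5 3 2 6)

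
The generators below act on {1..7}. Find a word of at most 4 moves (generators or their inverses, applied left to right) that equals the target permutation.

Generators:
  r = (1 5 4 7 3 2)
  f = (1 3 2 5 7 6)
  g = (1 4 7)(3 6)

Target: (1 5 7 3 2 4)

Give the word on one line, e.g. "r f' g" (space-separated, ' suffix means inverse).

  after r: (1 5 4 7 3 2)
  after g': (1 5)(2 7 6 3)
  after g': (1 5 7 3 2 4)

r g' g'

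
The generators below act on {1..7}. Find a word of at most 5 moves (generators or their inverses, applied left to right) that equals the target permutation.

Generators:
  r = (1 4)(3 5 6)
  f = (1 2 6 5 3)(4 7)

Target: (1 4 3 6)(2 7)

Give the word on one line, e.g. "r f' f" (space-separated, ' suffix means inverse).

r' f' r f

  after r': (1 4)(3 6 5)
  after f': (1 7 4 3 2)
  after r: (1 7)(2 4 5 6 3)
  after f: (1 4 3 6)(2 7)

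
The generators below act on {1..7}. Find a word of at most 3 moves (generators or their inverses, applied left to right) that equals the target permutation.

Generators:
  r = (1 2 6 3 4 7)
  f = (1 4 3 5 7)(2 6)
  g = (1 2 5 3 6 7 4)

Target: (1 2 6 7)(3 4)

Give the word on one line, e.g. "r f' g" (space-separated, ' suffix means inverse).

  after f': (1 7 5 3 4)(2 6)
  after g': (1 6)(2 3 7)
  after r': (1 2 6 7)(3 4)

f' g' r'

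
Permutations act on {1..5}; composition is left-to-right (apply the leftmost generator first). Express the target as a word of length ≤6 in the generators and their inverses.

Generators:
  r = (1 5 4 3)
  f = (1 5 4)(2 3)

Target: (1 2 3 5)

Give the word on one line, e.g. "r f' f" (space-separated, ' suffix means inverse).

  after f': (1 4 5)(2 3)
  after r: (1 3 2)
  after f: (1 2 5 4)
  after r: (1 2 4 5 3)
  after r: (1 2 3 5)

f' r f r r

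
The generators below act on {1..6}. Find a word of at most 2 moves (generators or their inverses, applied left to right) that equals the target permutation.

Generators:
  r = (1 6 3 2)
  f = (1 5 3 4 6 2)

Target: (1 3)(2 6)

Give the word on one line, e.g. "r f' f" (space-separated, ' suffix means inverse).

  after r: (1 6 3 2)
  after r: (1 3)(2 6)

r r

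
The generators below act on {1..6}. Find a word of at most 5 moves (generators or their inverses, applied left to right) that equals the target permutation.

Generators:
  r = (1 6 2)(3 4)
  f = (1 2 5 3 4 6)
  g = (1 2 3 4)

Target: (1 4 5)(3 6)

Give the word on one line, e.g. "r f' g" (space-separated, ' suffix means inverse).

  after f: (1 2 5 3 4 6)
  after r': (1 6 2 5 4)
  after g: (1 6 3 4 2 5)
  after g: (1 6 4 3)(2 5)
  after f': (1 4 5)(3 6)

f r' g g f'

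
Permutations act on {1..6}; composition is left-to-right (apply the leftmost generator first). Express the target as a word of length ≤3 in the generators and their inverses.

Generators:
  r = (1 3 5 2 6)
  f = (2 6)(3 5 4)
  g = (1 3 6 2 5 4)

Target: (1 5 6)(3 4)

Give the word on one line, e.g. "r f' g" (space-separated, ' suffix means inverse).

  after r: (1 3 5 2 6)
  after f: (1 5 6)(3 4)

r f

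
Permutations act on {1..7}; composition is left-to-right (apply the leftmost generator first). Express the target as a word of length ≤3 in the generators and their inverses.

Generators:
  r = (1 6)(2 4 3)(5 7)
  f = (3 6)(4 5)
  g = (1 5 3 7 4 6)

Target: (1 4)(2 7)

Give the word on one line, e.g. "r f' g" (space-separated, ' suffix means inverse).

r f r'

  after r: (1 6)(2 4 3)(5 7)
  after f: (1 3 2 5 7 4 6)
  after r': (1 4)(2 7)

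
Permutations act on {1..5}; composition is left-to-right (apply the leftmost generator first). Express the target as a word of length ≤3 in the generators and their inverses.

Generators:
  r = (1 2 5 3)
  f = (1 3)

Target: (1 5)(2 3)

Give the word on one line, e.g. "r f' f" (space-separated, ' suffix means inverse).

r' r'

  after r': (1 3 5 2)
  after r': (1 5)(2 3)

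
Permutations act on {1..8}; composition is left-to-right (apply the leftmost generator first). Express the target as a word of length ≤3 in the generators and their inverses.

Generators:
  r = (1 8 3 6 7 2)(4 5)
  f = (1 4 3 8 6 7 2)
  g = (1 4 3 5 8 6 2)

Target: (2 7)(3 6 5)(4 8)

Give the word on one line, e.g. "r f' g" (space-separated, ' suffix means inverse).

r' g

  after r': (1 2 7 6 3 8)(4 5)
  after g: (2 7)(3 6 5)(4 8)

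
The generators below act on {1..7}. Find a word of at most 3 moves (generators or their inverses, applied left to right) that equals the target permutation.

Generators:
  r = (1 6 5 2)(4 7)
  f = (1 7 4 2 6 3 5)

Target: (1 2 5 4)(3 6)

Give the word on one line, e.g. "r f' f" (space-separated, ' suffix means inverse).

r f'

  after r: (1 6 5 2)(4 7)
  after f': (1 2 5 4)(3 6)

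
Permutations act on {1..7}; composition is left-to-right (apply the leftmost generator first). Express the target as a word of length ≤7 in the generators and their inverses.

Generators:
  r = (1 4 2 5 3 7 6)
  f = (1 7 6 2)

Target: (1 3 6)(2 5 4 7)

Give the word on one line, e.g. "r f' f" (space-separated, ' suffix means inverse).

f f r' r' f'

  after f: (1 7 6 2)
  after f: (1 6)(2 7)
  after r': (1 7 4)(2 3 5)
  after r': (1 3 2 5 4 6 7)
  after f': (1 3 6)(2 5 4 7)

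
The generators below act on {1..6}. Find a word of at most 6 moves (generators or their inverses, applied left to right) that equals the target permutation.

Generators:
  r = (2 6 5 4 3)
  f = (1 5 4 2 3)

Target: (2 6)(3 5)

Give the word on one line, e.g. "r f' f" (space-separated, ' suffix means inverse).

  after f': (1 3 2 4 5)
  after r': (1 4 6 2 5)
  after r': (1 5)(2 6 3 4)
  after f': (2 6)(3 5)

f' r' r' f'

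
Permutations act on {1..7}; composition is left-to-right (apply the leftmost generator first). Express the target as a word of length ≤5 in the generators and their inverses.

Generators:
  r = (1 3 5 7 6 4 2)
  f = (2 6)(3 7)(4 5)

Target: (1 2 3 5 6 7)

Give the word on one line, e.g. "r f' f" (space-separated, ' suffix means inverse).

  after r: (1 3 5 7 6 4 2)
  after r: (1 5 6 2 3 7 4)
  after r: (1 7 2 5 4 3 6)
  after r: (1 6 3 4 5 2 7)
  after f: (1 2 3 5 6 7)

r r r r f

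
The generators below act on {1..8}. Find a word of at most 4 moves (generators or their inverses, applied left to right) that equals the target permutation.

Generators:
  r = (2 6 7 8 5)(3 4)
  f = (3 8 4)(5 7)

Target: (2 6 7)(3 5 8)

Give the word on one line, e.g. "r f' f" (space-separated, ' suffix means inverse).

f r

  after f: (3 8 4)(5 7)
  after r: (2 6 7)(3 5 8)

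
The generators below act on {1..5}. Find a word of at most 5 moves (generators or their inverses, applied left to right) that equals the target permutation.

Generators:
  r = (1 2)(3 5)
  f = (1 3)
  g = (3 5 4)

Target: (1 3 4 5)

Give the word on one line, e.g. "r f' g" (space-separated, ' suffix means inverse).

  after r: (1 2)(3 5)
  after g': (1 2)(4 5)
  after g': (1 2)(3 4)
  after r: (3 4 5)
  after f': (1 3 4 5)

r g' g' r f'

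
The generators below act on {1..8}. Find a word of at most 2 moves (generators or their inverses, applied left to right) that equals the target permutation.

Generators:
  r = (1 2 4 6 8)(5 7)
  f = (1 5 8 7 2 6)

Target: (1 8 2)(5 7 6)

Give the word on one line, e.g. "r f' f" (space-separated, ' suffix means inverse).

f f

  after f: (1 5 8 7 2 6)
  after f: (1 8 2)(5 7 6)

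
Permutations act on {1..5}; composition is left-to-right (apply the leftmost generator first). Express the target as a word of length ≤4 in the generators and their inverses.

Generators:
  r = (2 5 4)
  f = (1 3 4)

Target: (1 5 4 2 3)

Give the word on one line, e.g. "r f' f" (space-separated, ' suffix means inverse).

r' f' r'

  after r': (2 4 5)
  after f': (1 4 5 2 3)
  after r': (1 5 4 2 3)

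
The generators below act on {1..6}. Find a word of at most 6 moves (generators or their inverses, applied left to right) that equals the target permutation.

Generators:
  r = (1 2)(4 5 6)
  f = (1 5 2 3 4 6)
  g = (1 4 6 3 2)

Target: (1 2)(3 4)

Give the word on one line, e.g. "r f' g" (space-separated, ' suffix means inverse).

  after r: (1 2)(4 5 6)
  after g': (1 3 6)(4 5)
  after g': (1 6 2 3 4 5)
  after f: (2 4)(3 6)
  after g': (1 2)(3 4)

r g' g' f g'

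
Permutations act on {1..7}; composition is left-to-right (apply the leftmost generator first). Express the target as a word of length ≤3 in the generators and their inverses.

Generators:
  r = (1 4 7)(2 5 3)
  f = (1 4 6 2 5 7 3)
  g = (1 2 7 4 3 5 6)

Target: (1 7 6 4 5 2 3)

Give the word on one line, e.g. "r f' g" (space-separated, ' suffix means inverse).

g' f g

  after g': (1 6 5 3 4 7 2)
  after f: (1 2 4 3 6 7 5)
  after g: (1 7 6 4 5 2 3)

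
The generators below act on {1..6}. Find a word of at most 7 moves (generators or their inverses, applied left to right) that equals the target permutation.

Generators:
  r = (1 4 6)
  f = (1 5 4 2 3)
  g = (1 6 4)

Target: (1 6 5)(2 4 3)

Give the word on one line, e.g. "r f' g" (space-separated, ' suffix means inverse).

g f' g g g

  after g: (1 6 4)
  after f': (1 6 5)(2 4 3)
  after g: (1 4 3 2)(5 6)
  after g: (2 6 5 4 3)
  after g: (1 6 5)(2 4 3)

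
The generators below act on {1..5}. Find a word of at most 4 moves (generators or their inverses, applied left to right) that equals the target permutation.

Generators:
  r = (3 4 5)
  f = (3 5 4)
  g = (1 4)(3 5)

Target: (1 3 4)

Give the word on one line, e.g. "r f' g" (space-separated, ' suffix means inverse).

  after g: (1 4)(3 5)
  after r: (1 5 4)
  after r: (1 3 4)

g r r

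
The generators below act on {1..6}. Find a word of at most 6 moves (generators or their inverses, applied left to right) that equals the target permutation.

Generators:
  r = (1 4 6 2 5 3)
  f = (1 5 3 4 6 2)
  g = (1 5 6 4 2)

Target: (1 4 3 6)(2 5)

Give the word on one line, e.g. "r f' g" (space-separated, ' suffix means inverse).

g f r' g g

  after g: (1 5 6 4 2)
  after f: (1 3 4)(2 5)
  after r': (1 5 6 4 3)
  after g: (1 6 2)(3 5 4)
  after g: (1 4 3 6)(2 5)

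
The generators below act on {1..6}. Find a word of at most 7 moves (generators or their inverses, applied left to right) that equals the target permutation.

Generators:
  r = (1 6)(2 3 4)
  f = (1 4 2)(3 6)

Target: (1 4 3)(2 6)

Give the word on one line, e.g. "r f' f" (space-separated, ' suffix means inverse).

f' r' f f f

  after f': (1 2 4)(3 6)
  after r': (1 4 6 2 3)
  after f: (1 2 6)(3 4)
  after f: (2 3)(4 6)
  after f: (1 4 3)(2 6)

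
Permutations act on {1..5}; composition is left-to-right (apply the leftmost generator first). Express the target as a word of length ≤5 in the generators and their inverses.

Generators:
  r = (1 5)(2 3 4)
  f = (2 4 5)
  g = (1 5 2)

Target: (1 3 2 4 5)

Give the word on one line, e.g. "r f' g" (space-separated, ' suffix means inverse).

  after g': (1 2 5)
  after r': (1 4 3 2)
  after r': (1 3 4 2 5)
  after f': (1 3 2 4 5)

g' r' r' f'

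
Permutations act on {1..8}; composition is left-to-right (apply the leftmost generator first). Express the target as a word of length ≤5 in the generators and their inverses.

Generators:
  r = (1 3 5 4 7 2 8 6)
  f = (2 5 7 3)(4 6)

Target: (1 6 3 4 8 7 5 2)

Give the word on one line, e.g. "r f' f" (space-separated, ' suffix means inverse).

f' r' f' f'

  after f': (2 3 7 5)(4 6)
  after r': (1 6 5 7 3 4 8 2)
  after f': (1 4 8 3 6 2)
  after f': (1 6 3 4 8 7 5 2)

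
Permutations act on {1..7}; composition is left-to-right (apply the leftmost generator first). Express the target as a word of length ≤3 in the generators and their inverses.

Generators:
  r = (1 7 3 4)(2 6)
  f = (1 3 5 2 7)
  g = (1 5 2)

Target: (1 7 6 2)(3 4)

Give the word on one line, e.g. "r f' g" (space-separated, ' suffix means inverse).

f g' r'

  after f: (1 3 5 2 7)
  after g': (1 3)(2 7)
  after r': (1 7 6 2)(3 4)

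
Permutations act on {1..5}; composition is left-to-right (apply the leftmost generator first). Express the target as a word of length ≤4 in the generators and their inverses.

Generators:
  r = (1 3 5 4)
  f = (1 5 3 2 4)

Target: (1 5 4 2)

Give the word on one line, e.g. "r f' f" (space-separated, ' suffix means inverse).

  after r': (1 4 5 3)
  after f: (2 4 3 5)
  after f: (1 5 4 2)

r' f f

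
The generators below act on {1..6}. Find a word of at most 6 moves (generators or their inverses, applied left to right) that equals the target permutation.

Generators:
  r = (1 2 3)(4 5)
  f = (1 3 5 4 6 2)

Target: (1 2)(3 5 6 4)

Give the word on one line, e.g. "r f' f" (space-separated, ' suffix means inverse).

  after r: (1 2 3)(4 5)
  after f': (1 6 4 3 2)
  after r: (1 6 5 4)
  after f: (1 2)(3 5 6 4)

r f' r f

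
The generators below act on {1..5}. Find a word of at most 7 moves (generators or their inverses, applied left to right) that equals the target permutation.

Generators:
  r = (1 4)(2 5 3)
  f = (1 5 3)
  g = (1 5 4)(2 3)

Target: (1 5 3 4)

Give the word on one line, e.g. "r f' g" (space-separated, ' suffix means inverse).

f r' r' f g

  after f: (1 5 3)
  after r': (1 2 3 4)
  after r': (1 3)(2 5)
  after f: (2 3 5)
  after g: (1 5 3 4)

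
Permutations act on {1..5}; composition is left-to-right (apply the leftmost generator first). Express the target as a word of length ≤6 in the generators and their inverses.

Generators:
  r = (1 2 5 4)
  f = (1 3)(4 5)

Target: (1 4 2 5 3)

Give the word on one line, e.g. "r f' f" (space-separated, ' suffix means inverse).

  after r: (1 2 5 4)
  after r: (1 5)(2 4)
  after f': (1 4 2 5 3)
  after f': (1 5)(2 4)
  after f': (1 4 2 5 3)

r r f' f' f'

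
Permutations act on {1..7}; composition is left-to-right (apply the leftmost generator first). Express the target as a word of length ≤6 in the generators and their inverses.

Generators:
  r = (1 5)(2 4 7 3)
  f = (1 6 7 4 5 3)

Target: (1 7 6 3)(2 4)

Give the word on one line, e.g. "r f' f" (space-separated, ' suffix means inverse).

r' f f f f

  after r': (1 5)(2 3 7 4)
  after f: (1 3 4 2)(5 6 7)
  after f: (2 6 4)(3 5 7)
  after f: (1 6 5 4 2 7)
  after f: (1 7 6 3)(2 4)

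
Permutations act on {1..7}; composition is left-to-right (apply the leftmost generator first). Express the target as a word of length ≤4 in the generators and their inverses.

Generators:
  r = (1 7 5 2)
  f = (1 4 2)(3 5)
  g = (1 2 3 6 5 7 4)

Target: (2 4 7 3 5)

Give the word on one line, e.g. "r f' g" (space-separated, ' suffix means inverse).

  after g: (1 2 3 6 5 7 4)
  after f': (1 4 2 5 7)(3 6)
  after r': (1 4 5)(2 7)(3 6)
  after g: (2 4 7 3 5)

g f' r' g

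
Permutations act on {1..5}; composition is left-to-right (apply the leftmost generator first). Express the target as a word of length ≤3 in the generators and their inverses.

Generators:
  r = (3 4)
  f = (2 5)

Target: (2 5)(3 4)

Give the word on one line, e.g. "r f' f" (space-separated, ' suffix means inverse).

r' f

  after r': (3 4)
  after f: (2 5)(3 4)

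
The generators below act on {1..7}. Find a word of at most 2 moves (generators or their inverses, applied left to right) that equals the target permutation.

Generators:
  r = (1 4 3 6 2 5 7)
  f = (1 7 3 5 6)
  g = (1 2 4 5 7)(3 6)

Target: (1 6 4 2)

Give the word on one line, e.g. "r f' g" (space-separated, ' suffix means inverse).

g r'

  after g: (1 2 4 5 7)(3 6)
  after r': (1 6 4 2)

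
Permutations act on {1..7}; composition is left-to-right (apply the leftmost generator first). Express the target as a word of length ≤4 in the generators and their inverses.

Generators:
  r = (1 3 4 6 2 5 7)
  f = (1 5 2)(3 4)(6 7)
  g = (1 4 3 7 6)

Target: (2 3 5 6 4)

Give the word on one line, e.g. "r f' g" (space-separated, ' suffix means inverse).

  after f': (1 2 5)(3 4)(6 7)
  after r: (1 5 3 6)(2 7)
  after r: (1 7 5 4 6 3 2)
  after r: (2 3 5 6 4)

f' r r r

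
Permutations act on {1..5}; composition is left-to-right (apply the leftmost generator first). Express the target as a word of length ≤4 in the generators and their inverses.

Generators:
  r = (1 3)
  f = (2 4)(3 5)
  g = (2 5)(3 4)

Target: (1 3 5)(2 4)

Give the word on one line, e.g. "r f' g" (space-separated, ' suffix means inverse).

f' g g r

  after f': (2 4)(3 5)
  after g: (2 3)(4 5)
  after g: (2 4)(3 5)
  after r: (1 3 5)(2 4)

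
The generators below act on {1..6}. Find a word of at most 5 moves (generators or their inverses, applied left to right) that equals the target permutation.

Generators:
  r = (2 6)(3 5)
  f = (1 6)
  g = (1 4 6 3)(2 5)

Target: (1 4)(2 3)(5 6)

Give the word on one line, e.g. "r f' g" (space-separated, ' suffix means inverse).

r' g f'

  after r': (2 6)(3 5)
  after g: (1 4 6 5)(2 3)
  after f': (1 4)(2 3)(5 6)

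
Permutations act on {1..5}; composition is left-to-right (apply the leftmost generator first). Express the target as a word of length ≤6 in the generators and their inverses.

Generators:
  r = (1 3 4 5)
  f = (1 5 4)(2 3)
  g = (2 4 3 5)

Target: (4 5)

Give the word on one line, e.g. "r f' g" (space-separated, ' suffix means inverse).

g g f' f' f'

  after g: (2 4 3 5)
  after g: (2 3)(4 5)
  after f': (1 4)
  after f': (1 5)(2 3)
  after f': (4 5)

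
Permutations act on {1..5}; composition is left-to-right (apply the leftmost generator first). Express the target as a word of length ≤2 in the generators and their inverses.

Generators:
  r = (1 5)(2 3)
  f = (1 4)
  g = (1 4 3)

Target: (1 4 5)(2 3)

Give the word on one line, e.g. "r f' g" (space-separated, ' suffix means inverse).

f r

  after f: (1 4)
  after r: (1 4 5)(2 3)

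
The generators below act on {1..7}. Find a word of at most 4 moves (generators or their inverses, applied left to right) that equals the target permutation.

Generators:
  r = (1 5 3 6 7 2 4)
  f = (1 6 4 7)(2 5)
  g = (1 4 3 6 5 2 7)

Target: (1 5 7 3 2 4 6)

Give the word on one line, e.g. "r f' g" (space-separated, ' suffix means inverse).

f g g f'

  after f: (1 6 4 7)(2 5)
  after g: (1 5 7 4)(3 6)
  after g: (1 2 7 3 5)
  after f': (1 5 7 3 2 4 6)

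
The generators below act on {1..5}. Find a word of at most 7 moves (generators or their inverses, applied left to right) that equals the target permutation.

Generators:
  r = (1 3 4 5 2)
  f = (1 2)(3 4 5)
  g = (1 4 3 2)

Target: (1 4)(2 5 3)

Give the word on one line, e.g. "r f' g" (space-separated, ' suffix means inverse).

g f' g' f' g'

  after g: (1 4 3 2)
  after f': (1 3)(4 5)
  after g': (1 4 5)(2 3)
  after f': (1 3)(2 5)
  after g': (1 4)(2 5 3)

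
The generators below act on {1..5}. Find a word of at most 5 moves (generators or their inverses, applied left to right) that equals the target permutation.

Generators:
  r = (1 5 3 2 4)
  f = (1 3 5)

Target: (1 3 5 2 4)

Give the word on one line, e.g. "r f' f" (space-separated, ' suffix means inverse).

f f r

  after f: (1 3 5)
  after f: (1 5 3)
  after r: (1 3 5 2 4)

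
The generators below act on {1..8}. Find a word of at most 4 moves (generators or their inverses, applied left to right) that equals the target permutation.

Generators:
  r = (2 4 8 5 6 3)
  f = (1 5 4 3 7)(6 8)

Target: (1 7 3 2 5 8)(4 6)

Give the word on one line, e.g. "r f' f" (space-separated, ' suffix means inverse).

r f'

  after r: (2 4 8 5 6 3)
  after f': (1 7 3 2 5 8)(4 6)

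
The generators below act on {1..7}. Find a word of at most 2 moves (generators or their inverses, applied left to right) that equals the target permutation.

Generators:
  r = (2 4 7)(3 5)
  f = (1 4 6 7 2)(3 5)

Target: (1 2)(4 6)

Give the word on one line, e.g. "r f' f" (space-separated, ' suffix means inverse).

r f'

  after r: (2 4 7)(3 5)
  after f': (1 2)(4 6)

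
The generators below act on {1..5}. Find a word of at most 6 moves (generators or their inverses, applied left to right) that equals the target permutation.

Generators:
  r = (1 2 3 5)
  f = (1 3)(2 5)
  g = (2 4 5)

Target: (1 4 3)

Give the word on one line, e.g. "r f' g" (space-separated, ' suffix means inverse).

r' f' g r f

  after r': (1 5 3 2)
  after f': (1 2 3 5)
  after g: (1 4 5)(2 3)
  after r: (1 4)(2 5)
  after f: (1 4 3)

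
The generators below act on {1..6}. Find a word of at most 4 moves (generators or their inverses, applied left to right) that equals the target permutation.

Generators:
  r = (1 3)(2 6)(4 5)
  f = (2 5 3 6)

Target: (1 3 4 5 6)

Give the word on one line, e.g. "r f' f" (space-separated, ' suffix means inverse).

  after f': (2 6 3 5)
  after r: (1 3 4 5 6)

f' r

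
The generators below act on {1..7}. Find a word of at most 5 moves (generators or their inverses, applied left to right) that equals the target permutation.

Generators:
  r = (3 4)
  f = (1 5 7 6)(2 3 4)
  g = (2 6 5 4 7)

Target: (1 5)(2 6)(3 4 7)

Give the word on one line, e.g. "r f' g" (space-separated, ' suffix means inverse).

g' r' f' f' f'

  after g': (2 7 4 5 6)
  after r': (2 7 3 4 5 6)
  after f': (1 6 4)(2 5 7)
  after f': (1 7 4 6 3 2)
  after f': (1 5)(2 6)(3 4 7)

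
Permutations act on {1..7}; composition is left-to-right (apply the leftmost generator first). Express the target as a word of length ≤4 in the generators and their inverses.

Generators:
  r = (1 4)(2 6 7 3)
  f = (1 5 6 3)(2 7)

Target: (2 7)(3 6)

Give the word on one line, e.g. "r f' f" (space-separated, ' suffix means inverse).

  after r': (1 4)(2 3 7 6)
  after r': (2 7)(3 6)

r' r'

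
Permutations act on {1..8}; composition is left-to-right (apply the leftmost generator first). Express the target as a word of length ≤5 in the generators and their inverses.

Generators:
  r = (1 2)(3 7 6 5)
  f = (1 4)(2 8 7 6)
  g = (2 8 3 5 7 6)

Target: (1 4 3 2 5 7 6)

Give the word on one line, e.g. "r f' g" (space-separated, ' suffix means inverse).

  after f: (1 4)(2 8 7 6)
  after r: (1 4 2 8 6)(3 7 5)
  after g: (1 4 8 2 3 6)
  after g: (1 4 3 2 5 7 6)

f r g g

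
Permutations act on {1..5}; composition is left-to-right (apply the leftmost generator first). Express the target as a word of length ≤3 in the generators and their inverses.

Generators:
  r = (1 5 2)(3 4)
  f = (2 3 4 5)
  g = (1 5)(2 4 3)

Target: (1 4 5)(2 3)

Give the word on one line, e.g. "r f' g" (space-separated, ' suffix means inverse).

  after f: (2 3 4 5)
  after r': (1 2 4)
  after g: (1 4 5)(2 3)

f r' g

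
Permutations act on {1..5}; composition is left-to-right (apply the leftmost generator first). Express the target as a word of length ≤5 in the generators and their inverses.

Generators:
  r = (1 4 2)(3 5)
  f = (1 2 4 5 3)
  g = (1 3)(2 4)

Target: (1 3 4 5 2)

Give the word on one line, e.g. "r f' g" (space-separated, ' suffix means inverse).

f' r g r

  after f': (1 3 5 4 2)
  after r: (1 5 2 4)
  after g: (1 5 4 3)
  after r: (1 3 4 5 2)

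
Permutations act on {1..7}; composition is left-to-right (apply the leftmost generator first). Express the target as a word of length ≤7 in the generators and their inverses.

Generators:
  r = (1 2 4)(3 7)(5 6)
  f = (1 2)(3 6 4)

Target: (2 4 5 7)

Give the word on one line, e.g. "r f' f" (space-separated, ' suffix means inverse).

r' r' r' f' r'

  after r': (1 4 2)(3 7)(5 6)
  after r': (1 2 4)
  after r': (3 7)(5 6)
  after f': (1 2)(3 7 4 6 5)
  after r': (2 4 5 7)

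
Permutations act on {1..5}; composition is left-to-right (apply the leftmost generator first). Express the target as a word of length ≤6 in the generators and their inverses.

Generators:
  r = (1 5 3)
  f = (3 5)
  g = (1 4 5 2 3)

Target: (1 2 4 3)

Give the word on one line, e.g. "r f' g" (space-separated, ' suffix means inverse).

  after f: (3 5)
  after g': (1 3 4)(2 5)
  after f': (1 5 2 3 4)
  after f': (1 3 4)(2 5)
  after g': (1 2 4 3)

f g' f' f' g'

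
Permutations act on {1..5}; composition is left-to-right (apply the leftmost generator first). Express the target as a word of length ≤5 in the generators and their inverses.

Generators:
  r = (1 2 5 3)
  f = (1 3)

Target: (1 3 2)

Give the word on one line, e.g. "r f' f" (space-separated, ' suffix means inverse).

  after r: (1 2 5 3)
  after f': (1 2 5)
  after r: (1 5 2 3)
  after r: (1 3 2)

r f' r r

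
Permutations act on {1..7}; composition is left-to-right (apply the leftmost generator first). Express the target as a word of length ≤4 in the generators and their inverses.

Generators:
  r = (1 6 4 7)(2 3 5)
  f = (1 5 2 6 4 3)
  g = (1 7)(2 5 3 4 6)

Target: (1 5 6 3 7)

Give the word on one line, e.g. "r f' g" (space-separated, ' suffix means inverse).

f' r

  after f': (1 3 4 6 2 5)
  after r: (1 5 6 3 7)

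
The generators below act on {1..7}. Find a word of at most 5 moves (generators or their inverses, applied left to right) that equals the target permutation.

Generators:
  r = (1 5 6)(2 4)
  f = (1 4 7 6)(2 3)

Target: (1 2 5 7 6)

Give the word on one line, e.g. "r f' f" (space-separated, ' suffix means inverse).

  after r': (1 6 5)(2 4)
  after f': (1 7 4 3 2)(5 6)
  after f': (1 4 2 6 5 7)
  after r': (1 2 5 7 6)

r' f' f' r'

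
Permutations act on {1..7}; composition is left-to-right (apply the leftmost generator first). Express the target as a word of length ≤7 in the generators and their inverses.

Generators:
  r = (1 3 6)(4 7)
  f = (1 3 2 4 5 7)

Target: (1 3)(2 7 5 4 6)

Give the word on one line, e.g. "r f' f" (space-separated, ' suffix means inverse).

  after f': (1 7 5 4 2 3)
  after r: (1 4 2 6)(5 7)
  after f': (1 2 6 7 4 3)
  after r: (1 2)(4 6)
  after f': (1 3)(2 7 5 4 6)

f' r f' r f'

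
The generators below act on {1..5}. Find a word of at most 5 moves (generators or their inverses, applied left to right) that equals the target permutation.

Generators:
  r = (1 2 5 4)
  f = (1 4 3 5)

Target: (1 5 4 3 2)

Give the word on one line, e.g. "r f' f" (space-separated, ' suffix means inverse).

r f' f' r

  after r: (1 2 5 4)
  after f': (1 2 3 4 5)
  after f': (1 2 4 3)
  after r: (1 5 4 3 2)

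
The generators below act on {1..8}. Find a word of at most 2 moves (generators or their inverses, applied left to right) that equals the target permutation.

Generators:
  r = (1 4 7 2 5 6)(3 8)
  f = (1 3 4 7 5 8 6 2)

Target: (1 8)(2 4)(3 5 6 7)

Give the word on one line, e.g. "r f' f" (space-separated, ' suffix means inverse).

r' f'

  after r': (1 6 5 2 7 4)(3 8)
  after f': (1 8)(2 4)(3 5 6 7)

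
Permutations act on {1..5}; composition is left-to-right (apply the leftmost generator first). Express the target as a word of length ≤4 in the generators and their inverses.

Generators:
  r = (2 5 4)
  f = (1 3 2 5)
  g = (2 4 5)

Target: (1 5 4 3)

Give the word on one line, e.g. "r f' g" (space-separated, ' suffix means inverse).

  after r: (2 5 4)
  after f': (1 5 4 3)
  after g': (1 4 3)(2 5)
  after r': (1 5 4 3)

r f' g' r'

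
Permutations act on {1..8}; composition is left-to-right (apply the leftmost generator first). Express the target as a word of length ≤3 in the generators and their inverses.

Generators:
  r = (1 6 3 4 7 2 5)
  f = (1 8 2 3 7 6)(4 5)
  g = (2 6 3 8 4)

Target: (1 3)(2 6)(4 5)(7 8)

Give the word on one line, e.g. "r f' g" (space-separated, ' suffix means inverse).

f f f

  after f: (1 8 2 3 7 6)(4 5)
  after f: (1 2 7)(3 6 8)
  after f: (1 3)(2 6)(4 5)(7 8)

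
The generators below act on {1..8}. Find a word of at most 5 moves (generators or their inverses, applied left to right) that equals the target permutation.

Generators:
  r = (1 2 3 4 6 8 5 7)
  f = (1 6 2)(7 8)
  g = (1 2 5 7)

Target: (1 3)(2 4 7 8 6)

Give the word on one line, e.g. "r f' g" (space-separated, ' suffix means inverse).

  after r: (1 2 3 4 6 8 5 7)
  after r: (1 3 6 5)(2 4 8 7)
  after g': (1 3 6 2 4 8 5 7)
  after g': (1 3 6)(2 4 8)
  after f': (1 3)(2 4 7 8 6)

r r g' g' f'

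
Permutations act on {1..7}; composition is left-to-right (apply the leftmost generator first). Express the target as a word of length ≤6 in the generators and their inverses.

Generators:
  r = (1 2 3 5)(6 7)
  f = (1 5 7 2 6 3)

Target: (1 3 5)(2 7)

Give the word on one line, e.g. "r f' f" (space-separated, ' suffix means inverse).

  after f: (1 5 7 2 6 3)
  after f: (1 7 6)(2 3 5)
  after r: (1 6 2 5 3)
  after f: (1 3 5)(2 7)

f f r f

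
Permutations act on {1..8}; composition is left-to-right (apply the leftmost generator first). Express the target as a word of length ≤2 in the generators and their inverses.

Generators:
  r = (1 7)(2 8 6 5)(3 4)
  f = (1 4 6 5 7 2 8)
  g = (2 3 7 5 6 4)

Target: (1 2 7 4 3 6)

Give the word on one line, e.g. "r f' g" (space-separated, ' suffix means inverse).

r' f

  after r': (1 7)(2 5 6 8)(3 4)
  after f: (1 2 7 4 3 6)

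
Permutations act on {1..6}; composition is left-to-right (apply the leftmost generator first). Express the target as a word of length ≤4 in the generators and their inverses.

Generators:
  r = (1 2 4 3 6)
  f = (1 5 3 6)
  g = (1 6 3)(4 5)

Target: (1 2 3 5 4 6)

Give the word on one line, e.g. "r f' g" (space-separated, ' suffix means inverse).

r r f r'

  after r: (1 2 4 3 6)
  after r: (1 4 6 2 3)
  after f: (1 4)(2 6)(3 5)
  after r': (1 2 3 5 4 6)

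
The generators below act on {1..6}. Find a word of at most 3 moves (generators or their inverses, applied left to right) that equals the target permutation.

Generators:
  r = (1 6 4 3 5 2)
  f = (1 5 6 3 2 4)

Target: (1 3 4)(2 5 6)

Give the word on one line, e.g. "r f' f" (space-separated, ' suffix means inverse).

f' r

  after f': (1 4 2 3 6 5)
  after r: (1 3 4)(2 5 6)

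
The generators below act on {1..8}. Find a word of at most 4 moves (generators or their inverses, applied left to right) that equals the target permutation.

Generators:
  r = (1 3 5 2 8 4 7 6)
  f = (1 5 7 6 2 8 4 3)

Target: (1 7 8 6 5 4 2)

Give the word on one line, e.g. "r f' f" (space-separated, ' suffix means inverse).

r' f'

  after r': (1 6 7 4 8 2 5 3)
  after f': (1 7 8 6 5 4 2)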